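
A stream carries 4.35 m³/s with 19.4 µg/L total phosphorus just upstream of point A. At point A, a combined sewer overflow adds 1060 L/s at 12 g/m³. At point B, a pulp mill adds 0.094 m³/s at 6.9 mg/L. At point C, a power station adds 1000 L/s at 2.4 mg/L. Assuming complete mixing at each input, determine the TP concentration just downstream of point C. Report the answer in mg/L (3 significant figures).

2.44 mg/L

19.4 µg/L = 0.0194 mg/L.
1060 L/s = 1.06 m³/s.
After input A: C = (4.35·0.0194 + 1.06·12) / 5.41 = 2.367 mg/L.
After input B: C = (5.41·2.367 + 0.094·6.9) / 5.504 = 2.444 mg/L.
1000 L/s = 1 m³/s.
After input C: C = (5.504·2.444 + 1·2.4) / 6.504 = 2.437 mg/L.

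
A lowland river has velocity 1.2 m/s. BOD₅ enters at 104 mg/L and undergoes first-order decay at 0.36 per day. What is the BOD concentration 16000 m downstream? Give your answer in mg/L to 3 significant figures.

98.4 mg/L

Travel time t = 16000 m / 1.2 m/s = 1.6e+04/1.2 = 1.333e+04 s = 0.1543 d.
First-order decay: C = 104·exp(−0.36·0.1543) = 104·0.946 = 98.38 mg/L.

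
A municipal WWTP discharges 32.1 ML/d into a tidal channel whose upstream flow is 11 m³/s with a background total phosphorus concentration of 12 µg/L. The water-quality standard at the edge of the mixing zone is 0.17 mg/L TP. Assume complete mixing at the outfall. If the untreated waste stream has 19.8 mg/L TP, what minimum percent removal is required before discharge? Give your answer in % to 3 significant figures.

75.5 %

32.1 ML/d = 0.3715 m³/s.
12 µg/L = 0.012 mg/L.
Mass balance: 0.17·11.37 = 0.3715·Cₑ + 11·0.012.
Cₑ = (1.933 − 0.132) / 0.3715 = 4.848 mg/L.
Required removal = 1 − 4.848/19.8 = 75.52 %.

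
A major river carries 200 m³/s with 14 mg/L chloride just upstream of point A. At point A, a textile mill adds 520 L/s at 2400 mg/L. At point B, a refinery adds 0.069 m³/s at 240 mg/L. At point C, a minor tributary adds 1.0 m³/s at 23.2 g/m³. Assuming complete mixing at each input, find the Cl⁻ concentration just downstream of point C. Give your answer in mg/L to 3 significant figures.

520 L/s = 0.52 m³/s.
After input A: C = (200·14 + 0.52·2400) / 200.5 = 20.19 mg/L.
After input B: C = (200.5·20.19 + 0.069·240) / 200.6 = 20.26 mg/L.
After input C: C = (200.6·20.26 + 1·23.2) / 201.6 = 20.28 mg/L.

20.3 mg/L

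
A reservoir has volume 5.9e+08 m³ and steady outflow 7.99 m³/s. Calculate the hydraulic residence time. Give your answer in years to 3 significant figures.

Q = 7.99 m³/s × 3.156e+07 s/yr = 2.521e+08 m³/yr.
Hydraulic residence time τ = V/Q = 5.9e+08/2.521e+08 = 2.34 yr.

2.34 yr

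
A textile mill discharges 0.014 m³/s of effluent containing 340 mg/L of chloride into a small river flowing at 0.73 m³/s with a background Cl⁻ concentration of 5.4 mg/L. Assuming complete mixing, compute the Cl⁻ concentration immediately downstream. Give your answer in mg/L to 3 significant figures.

11.7 mg/L

By mass balance at complete mixing, C = (0.014·340 + 0.73·5.4) / (0.014 + 0.73) = 8.702/0.744 = 11.7 mg/L.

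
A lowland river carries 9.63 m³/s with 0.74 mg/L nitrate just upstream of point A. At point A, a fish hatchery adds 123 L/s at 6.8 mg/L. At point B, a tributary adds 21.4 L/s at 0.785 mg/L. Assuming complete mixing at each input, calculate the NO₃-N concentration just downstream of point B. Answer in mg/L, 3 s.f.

123 L/s = 0.123 m³/s.
After input A: C = (9.63·0.74 + 0.123·6.8) / 9.753 = 0.8164 mg/L.
21.4 L/s = 0.0214 m³/s.
After input B: C = (9.753·0.8164 + 0.0214·0.785) / 9.774 = 0.8164 mg/L.

0.816 mg/L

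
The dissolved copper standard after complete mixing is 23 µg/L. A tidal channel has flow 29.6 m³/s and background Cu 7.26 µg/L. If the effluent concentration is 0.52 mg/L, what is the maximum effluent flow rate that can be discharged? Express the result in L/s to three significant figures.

7.26 µg/L = 0.00726 mg/L.
23 µg/L = 0.023 mg/L.
Mass balance at complete mixing: C_std·(Q_w + Q_r) = Q_w·C_e + Q_r·C_b.
Rearranging, Q_w = Q_r·(C_std − C_b)/(C_e − C_std) = 29.6·(0.023 − 0.00726) / (0.52 − 0.023) = 0.9374 m³/s.
= 937.4 L/s.

937 L/s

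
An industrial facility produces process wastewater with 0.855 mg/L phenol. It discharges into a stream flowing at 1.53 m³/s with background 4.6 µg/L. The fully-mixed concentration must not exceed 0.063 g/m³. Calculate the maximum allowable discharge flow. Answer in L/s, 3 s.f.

4.6 µg/L = 0.0046 mg/L.
Mass balance at complete mixing: C_std·(Q_w + Q_r) = Q_w·C_e + Q_r·C_b.
Rearranging, Q_w = Q_r·(C_std − C_b)/(C_e − C_std) = 1.53·(0.063 − 0.0046) / (0.855 − 0.063) = 0.1128 m³/s.
= 112.8 L/s.

113 L/s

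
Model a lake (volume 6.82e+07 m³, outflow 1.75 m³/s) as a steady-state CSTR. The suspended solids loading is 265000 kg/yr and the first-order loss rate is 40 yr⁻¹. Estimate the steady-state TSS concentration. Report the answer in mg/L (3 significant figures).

0.0952 mg/L

Outflow Q = 1.75 m³/s × 3.156e+07 s/yr = 5.523e+07 m³/yr.
Steady-state CSTR mass balance: W = Q·C + k·V·C, so C = W/(Q + kV).
Q + kV = 5.523e+07 + 40·6.82e+07 = 2.783e+09 m³/yr.
C = 265000/2.783e+09 = 9.521e-05 kg/m³ = 0.09521 mg/L.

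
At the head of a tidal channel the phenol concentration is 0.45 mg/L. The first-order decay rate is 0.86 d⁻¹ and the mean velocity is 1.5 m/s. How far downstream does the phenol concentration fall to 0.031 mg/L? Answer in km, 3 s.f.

From C = C₀·e^(−kt), t = ln(C₀/C)/k = ln(0.45/0.031)/0.86 = 2.675/0.86 = 3.111 d.
Distance = v·t = 1.5 m/s × 2.688e+05 s = 4.032e+05 m = 403.2 km.

403 km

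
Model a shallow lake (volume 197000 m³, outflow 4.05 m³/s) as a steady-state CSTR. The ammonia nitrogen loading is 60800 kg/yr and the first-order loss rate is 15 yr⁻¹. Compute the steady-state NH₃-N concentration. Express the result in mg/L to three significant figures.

Outflow Q = 4.05 m³/s × 3.156e+07 s/yr = 1.278e+08 m³/yr.
Steady-state CSTR mass balance: W = Q·C + k·V·C, so C = W/(Q + kV).
Q + kV = 1.278e+08 + 15·197000 = 1.308e+08 m³/yr.
C = 60800/1.308e+08 = 0.000465 kg/m³ = 0.465 mg/L.

0.465 mg/L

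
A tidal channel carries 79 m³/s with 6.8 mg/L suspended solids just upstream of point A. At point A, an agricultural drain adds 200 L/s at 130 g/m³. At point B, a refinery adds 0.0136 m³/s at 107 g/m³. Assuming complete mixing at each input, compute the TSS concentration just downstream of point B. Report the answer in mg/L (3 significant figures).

7.13 mg/L

200 L/s = 0.2 m³/s.
After input A: C = (79·6.8 + 0.2·130) / 79.2 = 7.111 mg/L.
After input B: C = (79.2·7.111 + 0.0136·107) / 79.21 = 7.128 mg/L.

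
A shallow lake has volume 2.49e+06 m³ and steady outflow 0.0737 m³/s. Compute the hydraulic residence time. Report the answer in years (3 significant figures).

1.07 yr

Q = 0.0737 m³/s × 3.156e+07 s/yr = 2.326e+06 m³/yr.
Hydraulic residence time τ = V/Q = 2.49e+06/2.326e+06 = 1.071 yr.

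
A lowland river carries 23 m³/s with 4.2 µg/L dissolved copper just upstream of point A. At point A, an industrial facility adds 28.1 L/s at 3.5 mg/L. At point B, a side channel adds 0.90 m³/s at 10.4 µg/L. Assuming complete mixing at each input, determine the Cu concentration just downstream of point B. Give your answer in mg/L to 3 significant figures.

4.2 µg/L = 0.0042 mg/L.
28.1 L/s = 0.0281 m³/s.
After input A: C = (23·0.0042 + 0.0281·3.5) / 23.03 = 0.008466 mg/L.
10.4 µg/L = 0.0104 mg/L.
After input B: C = (23.03·0.008466 + 0.9·0.0104) / 23.93 = 0.008538 mg/L.

0.00854 mg/L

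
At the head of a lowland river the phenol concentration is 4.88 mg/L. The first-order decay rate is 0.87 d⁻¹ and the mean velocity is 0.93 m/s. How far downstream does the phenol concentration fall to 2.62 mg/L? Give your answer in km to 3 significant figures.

57.4 km

From C = C₀·e^(−kt), t = ln(C₀/C)/k = ln(4.88/2.62)/0.87 = 0.622/0.87 = 0.7149 d.
Distance = v·t = 0.93 m/s × 6.177e+04 s = 5.744e+04 m = 57.44 km.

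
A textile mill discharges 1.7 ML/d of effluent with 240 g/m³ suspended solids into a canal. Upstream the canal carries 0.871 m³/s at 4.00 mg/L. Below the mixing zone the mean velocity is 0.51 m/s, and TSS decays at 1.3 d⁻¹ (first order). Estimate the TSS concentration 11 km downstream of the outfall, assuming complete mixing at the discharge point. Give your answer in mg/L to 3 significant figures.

1.7 ML/d = 0.01968 m³/s.
After complete mixing, C₀ = (0.01968·240 + 0.871·4) / 0.8907 = 9.213 mg/L.
Travel time t = 1.1e+04 m / 0.51 m/s = 2.157e+04 s = 0.2496 d.
C = 9.213·exp(−1.3·0.2496) = 9.213·0.7229 = 6.66 mg/L.

6.66 mg/L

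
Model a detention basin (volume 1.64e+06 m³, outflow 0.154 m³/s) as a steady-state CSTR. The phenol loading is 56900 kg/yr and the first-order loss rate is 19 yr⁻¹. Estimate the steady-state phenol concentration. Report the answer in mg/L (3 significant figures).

Outflow Q = 0.154 m³/s × 3.156e+07 s/yr = 4.86e+06 m³/yr.
Steady-state CSTR mass balance: W = Q·C + k·V·C, so C = W/(Q + kV).
Q + kV = 4.86e+06 + 19·1.64e+06 = 3.602e+07 m³/yr.
C = 56900/3.602e+07 = 0.00158 kg/m³ = 1.58 mg/L.

1.58 mg/L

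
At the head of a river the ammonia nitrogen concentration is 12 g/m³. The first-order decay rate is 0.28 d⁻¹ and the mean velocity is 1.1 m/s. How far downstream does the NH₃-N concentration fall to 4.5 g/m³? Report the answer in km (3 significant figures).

From C = C₀·e^(−kt), t = ln(C₀/C)/k = ln(12/4.5)/0.28 = 0.9808/0.28 = 3.503 d.
Distance = v·t = 1.1 m/s × 3.027e+05 s = 3.329e+05 m = 332.9 km.

333 km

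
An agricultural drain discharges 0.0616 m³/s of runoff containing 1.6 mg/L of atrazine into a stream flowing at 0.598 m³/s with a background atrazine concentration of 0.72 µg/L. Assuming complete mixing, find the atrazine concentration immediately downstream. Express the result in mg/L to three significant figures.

0.72 µg/L = 0.00072 mg/L.
By mass balance at complete mixing, C = (0.0616·1.6 + 0.598·0.00072) / (0.0616 + 0.598) = 0.09899/0.6596 = 0.1501 mg/L.

0.150 mg/L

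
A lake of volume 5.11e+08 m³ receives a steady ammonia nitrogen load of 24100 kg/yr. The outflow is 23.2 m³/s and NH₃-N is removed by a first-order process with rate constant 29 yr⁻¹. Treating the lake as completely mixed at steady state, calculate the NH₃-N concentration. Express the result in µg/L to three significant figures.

Outflow Q = 23.2 m³/s × 3.156e+07 s/yr = 7.321e+08 m³/yr.
Steady-state CSTR mass balance: W = Q·C + k·V·C, so C = W/(Q + kV).
Q + kV = 7.321e+08 + 29·5.11e+08 = 1.555e+10 m³/yr.
C = 24100/1.555e+10 = 1.55e-06 kg/m³ = 0.00155 mg/L = 1.55 µg/L.

1.55 µg/L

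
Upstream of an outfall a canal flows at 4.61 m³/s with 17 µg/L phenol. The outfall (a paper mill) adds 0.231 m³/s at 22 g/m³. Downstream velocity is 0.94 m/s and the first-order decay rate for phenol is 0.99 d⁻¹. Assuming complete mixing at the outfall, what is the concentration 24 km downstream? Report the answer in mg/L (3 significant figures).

17 µg/L = 0.017 mg/L.
After complete mixing, C₀ = (0.231·22 + 4.61·0.017) / 4.841 = 1.066 mg/L.
Travel time t = 2.4e+04 m / 0.94 m/s = 2.553e+04 s = 0.2955 d.
C = 1.066·exp(−0.99·0.2955) = 1.066·0.7464 = 0.7956 mg/L.

0.796 mg/L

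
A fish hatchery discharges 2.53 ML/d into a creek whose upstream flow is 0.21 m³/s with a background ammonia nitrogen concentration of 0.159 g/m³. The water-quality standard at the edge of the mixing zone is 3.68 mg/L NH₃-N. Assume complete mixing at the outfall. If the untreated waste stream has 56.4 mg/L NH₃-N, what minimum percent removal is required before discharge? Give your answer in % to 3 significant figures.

48.7 %

2.53 ML/d = 0.02928 m³/s.
Mass balance: 3.68·0.2393 = 0.02928·Cₑ + 0.21·0.159.
Cₑ = (0.8806 − 0.03339) / 0.02928 = 28.93 mg/L.
Required removal = 1 − 28.93/56.4 = 48.7 %.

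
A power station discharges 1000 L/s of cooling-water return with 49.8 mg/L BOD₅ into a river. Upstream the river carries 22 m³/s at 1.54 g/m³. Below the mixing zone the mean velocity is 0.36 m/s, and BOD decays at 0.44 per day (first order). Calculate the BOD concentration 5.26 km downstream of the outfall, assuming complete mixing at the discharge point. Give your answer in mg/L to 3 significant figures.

1000 L/s = 1 m³/s.
After complete mixing, C₀ = (1·49.8 + 22·1.54) / 23 = 3.638 mg/L.
Travel time t = 5260 m / 0.36 m/s = 1.461e+04 s = 0.1691 d.
C = 3.638·exp(−0.44·0.1691) = 3.638·0.9283 = 3.377 mg/L.

3.38 mg/L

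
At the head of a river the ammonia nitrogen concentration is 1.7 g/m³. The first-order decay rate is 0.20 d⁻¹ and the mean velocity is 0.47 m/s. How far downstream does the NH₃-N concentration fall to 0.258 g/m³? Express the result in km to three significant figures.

From C = C₀·e^(−kt), t = ln(C₀/C)/k = ln(1.7/0.258)/0.20 = 1.885/0.20 = 9.427 d.
Distance = v·t = 0.47 m/s × 8.145e+05 s = 3.828e+05 m = 382.8 km.

383 km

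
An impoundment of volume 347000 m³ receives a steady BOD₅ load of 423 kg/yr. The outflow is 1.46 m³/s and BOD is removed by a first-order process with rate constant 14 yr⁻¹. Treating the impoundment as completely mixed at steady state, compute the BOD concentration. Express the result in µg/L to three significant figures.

Outflow Q = 1.46 m³/s × 3.156e+07 s/yr = 4.607e+07 m³/yr.
Steady-state CSTR mass balance: W = Q·C + k·V·C, so C = W/(Q + kV).
Q + kV = 4.607e+07 + 14·347000 = 5.093e+07 m³/yr.
C = 423/5.093e+07 = 8.305e-06 kg/m³ = 0.008305 mg/L = 8.305 µg/L.

8.31 µg/L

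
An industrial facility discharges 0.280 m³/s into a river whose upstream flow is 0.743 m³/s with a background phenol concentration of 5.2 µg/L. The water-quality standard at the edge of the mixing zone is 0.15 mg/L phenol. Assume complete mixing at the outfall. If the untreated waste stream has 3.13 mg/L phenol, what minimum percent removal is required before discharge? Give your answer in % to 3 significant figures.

82.9 %

5.2 µg/L = 0.0052 mg/L.
Mass balance: 0.15·1.023 = 0.28·Cₑ + 0.743·0.0052.
Cₑ = (0.1535 − 0.003864) / 0.28 = 0.5342 mg/L.
Required removal = 1 − 0.5342/3.13 = 82.93 %.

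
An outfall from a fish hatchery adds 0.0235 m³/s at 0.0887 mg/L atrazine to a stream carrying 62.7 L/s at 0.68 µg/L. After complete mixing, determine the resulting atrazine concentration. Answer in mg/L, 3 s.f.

62.7 L/s = 0.0627 m³/s.
0.68 µg/L = 0.00068 mg/L.
By mass balance at complete mixing, C = (0.0235·0.0887 + 0.0627·0.00068) / (0.0235 + 0.0627) = 0.002127/0.0862 = 0.02468 mg/L.

0.0247 mg/L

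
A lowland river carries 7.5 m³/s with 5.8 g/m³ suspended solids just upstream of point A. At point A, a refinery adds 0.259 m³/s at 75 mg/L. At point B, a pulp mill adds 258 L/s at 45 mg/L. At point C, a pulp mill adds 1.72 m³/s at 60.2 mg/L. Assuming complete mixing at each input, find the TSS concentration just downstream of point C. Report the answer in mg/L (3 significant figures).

18.3 mg/L

After input A: C = (7.5·5.8 + 0.259·75) / 7.759 = 8.11 mg/L.
258 L/s = 0.258 m³/s.
After input B: C = (7.759·8.11 + 0.258·45) / 8.017 = 9.297 mg/L.
After input C: C = (8.017·9.297 + 1.72·60.2) / 9.737 = 18.29 mg/L.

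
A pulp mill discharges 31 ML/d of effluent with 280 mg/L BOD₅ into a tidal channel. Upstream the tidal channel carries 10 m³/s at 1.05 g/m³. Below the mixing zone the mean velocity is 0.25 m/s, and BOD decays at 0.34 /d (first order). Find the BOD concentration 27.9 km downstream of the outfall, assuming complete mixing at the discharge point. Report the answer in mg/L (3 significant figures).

31 ML/d = 0.3588 m³/s.
After complete mixing, C₀ = (0.3588·280 + 10·1.05) / 10.36 = 10.71 mg/L.
Travel time t = 2.79e+04 m / 0.25 m/s = 1.116e+05 s = 1.292 d.
C = 10.71·exp(−0.34·1.292) = 10.71·0.6446 = 6.905 mg/L.

6.90 mg/L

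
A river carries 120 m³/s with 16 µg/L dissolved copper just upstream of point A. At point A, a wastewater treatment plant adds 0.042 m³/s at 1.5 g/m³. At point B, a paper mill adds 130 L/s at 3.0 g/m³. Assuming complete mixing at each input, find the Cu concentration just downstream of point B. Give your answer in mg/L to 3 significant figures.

0.0197 mg/L

16 µg/L = 0.016 mg/L.
After input A: C = (120·0.016 + 0.042·1.5) / 120 = 0.01652 mg/L.
130 L/s = 0.13 m³/s.
After input B: C = (120·0.01652 + 0.13·3) / 120.2 = 0.01975 mg/L.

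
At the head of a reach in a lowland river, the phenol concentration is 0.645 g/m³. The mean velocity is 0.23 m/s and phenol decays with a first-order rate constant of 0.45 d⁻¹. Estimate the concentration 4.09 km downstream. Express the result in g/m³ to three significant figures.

Travel time t = 4.09 km / 0.23 m/s = 4090/0.23 = 1.778e+04 s = 0.2058 d.
First-order decay: C = 0.645·exp(−0.45·0.2058) = 0.645·0.9115 = 0.5879 g/m³.

0.588 g/m³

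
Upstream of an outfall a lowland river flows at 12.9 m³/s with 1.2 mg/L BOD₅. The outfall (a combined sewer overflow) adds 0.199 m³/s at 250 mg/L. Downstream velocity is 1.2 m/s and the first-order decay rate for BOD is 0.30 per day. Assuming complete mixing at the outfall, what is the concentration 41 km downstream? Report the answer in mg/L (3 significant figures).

After complete mixing, C₀ = (0.199·250 + 12.9·1.2) / 13.1 = 4.98 mg/L.
Travel time t = 4.1e+04 m / 1.2 m/s = 3.417e+04 s = 0.3954 d.
C = 4.98·exp(−0.30·0.3954) = 4.98·0.8881 = 4.423 mg/L.

4.42 mg/L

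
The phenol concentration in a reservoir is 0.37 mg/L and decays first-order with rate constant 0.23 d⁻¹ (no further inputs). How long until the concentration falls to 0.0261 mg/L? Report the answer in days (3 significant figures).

11.5 d

t = ln(C₀/C)/k = ln(0.37/0.0261)/0.23 = 2.652/0.23 = 11.53 d.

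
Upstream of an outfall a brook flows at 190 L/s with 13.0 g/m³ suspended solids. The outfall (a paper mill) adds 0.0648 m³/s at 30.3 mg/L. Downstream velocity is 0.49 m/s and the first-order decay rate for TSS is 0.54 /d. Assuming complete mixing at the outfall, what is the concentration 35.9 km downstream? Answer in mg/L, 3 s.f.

11.0 mg/L

190 L/s = 0.19 m³/s.
After complete mixing, C₀ = (0.0648·30.3 + 0.19·13) / 0.2548 = 17.4 mg/L.
Travel time t = 3.59e+04 m / 0.49 m/s = 7.327e+04 s = 0.848 d.
C = 17.4·exp(−0.54·0.848) = 17.4·0.6326 = 11.01 mg/L.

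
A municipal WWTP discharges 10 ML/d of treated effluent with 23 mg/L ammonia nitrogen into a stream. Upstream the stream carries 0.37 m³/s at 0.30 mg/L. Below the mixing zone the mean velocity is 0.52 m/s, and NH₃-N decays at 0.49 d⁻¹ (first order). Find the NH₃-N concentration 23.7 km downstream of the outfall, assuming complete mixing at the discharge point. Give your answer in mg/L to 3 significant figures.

4.41 mg/L

10 ML/d = 0.1157 m³/s.
After complete mixing, C₀ = (0.1157·23 + 0.37·0.3) / 0.4857 = 5.709 mg/L.
Travel time t = 2.37e+04 m / 0.52 m/s = 4.558e+04 s = 0.5275 d.
C = 5.709·exp(−0.49·0.5275) = 5.709·0.7722 = 4.409 mg/L.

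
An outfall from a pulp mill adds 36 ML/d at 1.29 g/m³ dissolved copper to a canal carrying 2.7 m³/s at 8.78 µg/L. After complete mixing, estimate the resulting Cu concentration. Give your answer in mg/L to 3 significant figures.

36 ML/d = 0.4167 m³/s.
8.78 µg/L = 0.00878 mg/L.
Flow-weighted mixing gives C = (0.4167·1.29 + 2.7·0.00878) / (0.4167 + 2.7) = 0.5612/3.117 = 0.1801 mg/L.

0.180 mg/L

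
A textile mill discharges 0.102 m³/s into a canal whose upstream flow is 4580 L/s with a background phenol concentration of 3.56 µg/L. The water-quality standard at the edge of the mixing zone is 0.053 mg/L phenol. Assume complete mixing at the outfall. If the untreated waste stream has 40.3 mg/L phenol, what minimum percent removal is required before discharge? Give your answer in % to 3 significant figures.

94.4 %

4580 L/s = 4.58 m³/s.
3.56 µg/L = 0.00356 mg/L.
Mass balance: 0.053·4.682 = 0.102·Cₑ + 4.58·0.00356.
Cₑ = (0.2481 − 0.0163) / 0.102 = 2.273 mg/L.
Required removal = 1 − 2.273/40.3 = 94.36 %.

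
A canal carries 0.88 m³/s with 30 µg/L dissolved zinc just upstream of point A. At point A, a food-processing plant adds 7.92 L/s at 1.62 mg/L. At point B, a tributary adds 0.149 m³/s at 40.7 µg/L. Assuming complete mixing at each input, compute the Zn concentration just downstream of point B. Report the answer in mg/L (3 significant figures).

30 µg/L = 0.03 mg/L.
7.92 L/s = 0.00792 m³/s.
After input A: C = (0.88·0.03 + 0.00792·1.62) / 0.8879 = 0.04418 mg/L.
40.7 µg/L = 0.0407 mg/L.
After input B: C = (0.8879·0.04418 + 0.149·0.0407) / 1.037 = 0.04368 mg/L.

0.0437 mg/L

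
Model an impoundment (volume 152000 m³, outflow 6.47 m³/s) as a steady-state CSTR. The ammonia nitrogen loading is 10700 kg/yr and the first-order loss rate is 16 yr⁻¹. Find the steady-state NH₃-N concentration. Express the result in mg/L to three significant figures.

Outflow Q = 6.47 m³/s × 3.156e+07 s/yr = 2.042e+08 m³/yr.
Steady-state CSTR mass balance: W = Q·C + k·V·C, so C = W/(Q + kV).
Q + kV = 2.042e+08 + 16·152000 = 2.066e+08 m³/yr.
C = 10700/2.066e+08 = 5.179e-05 kg/m³ = 0.05179 mg/L.

0.0518 mg/L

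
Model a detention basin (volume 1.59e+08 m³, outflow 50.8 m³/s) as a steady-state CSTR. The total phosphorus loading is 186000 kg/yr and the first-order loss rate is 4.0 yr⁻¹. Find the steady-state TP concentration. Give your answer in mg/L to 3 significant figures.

0.0831 mg/L

Outflow Q = 50.8 m³/s × 3.156e+07 s/yr = 1.603e+09 m³/yr.
Steady-state CSTR mass balance: W = Q·C + k·V·C, so C = W/(Q + kV).
Q + kV = 1.603e+09 + 4.0·1.59e+08 = 2.239e+09 m³/yr.
C = 186000/2.239e+09 = 8.307e-05 kg/m³ = 0.08307 mg/L.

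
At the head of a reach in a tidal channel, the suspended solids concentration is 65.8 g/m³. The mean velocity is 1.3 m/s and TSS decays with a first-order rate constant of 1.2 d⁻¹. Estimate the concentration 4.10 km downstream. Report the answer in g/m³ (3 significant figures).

Travel time t = 4.10 km / 1.3 m/s = 4100/1.3 = 3154 s = 0.0365 d.
First-order decay: C = 65.8·exp(−1.2·0.0365) = 65.8·0.9571 = 62.98 g/m³.

63.0 g/m³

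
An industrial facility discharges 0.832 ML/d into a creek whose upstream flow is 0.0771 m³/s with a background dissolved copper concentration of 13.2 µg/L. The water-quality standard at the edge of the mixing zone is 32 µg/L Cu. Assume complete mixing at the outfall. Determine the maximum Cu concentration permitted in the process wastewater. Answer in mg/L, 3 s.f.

0.832 ML/d = 0.00963 m³/s.
13.2 µg/L = 0.0132 mg/L.
32 µg/L = 0.032 mg/L.
Mass balance: 0.032·0.08673 = 0.00963·Cₑ + 0.0771·0.0132.
Cₑ = (0.002775 − 0.001018) / 0.00963 = 0.1825 mg/L.

0.183 mg/L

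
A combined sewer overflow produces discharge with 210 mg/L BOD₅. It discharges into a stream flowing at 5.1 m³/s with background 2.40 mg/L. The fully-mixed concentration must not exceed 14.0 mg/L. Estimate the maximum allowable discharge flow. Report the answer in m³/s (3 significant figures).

Mass balance at complete mixing: C_std·(Q_w + Q_r) = Q_w·C_e + Q_r·C_b.
Rearranging, Q_w = Q_r·(C_std − C_b)/(C_e − C_std) = 5.1·(14 − 2.4) / (210 − 14) = 0.3018 m³/s.

0.302 m³/s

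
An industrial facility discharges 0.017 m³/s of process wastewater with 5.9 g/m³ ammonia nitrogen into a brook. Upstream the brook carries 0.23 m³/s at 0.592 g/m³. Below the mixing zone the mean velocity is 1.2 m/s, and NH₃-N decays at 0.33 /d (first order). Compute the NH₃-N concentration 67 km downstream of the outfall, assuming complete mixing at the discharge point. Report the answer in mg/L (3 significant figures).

0.773 mg/L

After complete mixing, C₀ = (0.017·5.9 + 0.23·0.592) / 0.247 = 0.9573 mg/L.
Travel time t = 6.7e+04 m / 1.2 m/s = 5.583e+04 s = 0.6462 d.
C = 0.9573·exp(−0.33·0.6462) = 0.9573·0.808 = 0.7735 mg/L.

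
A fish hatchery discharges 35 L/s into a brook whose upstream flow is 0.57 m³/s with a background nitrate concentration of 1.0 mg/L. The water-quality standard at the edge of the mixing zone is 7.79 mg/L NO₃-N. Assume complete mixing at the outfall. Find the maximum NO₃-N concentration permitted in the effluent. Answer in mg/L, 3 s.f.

35 L/s = 0.035 m³/s.
Mass balance: 7.79·0.605 = 0.035·Cₑ + 0.57·1.
Cₑ = (4.713 − 0.57) / 0.035 = 118.4 mg/L.

118 mg/L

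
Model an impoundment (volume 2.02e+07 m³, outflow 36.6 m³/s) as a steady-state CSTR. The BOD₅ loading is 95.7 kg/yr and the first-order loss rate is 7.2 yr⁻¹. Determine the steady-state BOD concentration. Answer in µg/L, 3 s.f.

Outflow Q = 36.6 m³/s × 3.156e+07 s/yr = 1.155e+09 m³/yr.
Steady-state CSTR mass balance: W = Q·C + k·V·C, so C = W/(Q + kV).
Q + kV = 1.155e+09 + 7.2·2.02e+07 = 1.3e+09 m³/yr.
C = 95.7/1.3e+09 = 7.359e-08 kg/m³ = 7.359e-05 mg/L = 0.07359 µg/L.

0.0736 µg/L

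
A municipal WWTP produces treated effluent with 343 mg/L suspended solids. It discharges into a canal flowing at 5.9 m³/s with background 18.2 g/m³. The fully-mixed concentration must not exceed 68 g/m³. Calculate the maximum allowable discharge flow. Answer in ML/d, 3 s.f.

92.3 ML/d

Mass balance at complete mixing: C_std·(Q_w + Q_r) = Q_w·C_e + Q_r·C_b.
Rearranging, Q_w = Q_r·(C_std − C_b)/(C_e − C_std) = 5.9·(68 − 18.2) / (343 − 68) = 1.068 m³/s.
= 92.31 ML/d.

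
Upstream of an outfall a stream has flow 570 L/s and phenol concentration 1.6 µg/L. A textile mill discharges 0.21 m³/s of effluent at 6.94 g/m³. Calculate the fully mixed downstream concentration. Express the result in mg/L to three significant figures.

570 L/s = 0.57 m³/s.
1.6 µg/L = 0.0016 mg/L.
Flow-weighted mixing gives C = (0.21·6.94 + 0.57·0.0016) / (0.21 + 0.57) = 1.458/0.78 = 1.87 mg/L.

1.87 mg/L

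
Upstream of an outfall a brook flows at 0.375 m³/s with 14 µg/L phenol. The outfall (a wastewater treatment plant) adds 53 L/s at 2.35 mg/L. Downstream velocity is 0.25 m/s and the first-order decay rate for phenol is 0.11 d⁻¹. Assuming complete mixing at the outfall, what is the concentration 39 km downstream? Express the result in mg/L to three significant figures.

53 L/s = 0.053 m³/s.
14 µg/L = 0.014 mg/L.
After complete mixing, C₀ = (0.053·2.35 + 0.375·0.014) / 0.428 = 0.3033 mg/L.
Travel time t = 3.9e+04 m / 0.25 m/s = 1.56e+05 s = 1.806 d.
C = 0.3033·exp(−0.11·1.806) = 0.3033·0.8199 = 0.2486 mg/L.

0.249 mg/L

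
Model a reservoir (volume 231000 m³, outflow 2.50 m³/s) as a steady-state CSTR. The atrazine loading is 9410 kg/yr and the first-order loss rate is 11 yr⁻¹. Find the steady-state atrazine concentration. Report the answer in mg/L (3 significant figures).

Outflow Q = 2.50 m³/s × 3.156e+07 s/yr = 7.889e+07 m³/yr.
Steady-state CSTR mass balance: W = Q·C + k·V·C, so C = W/(Q + kV).
Q + kV = 7.889e+07 + 11·231000 = 8.144e+07 m³/yr.
C = 9410/8.144e+07 = 0.0001156 kg/m³ = 0.1156 mg/L.

0.116 mg/L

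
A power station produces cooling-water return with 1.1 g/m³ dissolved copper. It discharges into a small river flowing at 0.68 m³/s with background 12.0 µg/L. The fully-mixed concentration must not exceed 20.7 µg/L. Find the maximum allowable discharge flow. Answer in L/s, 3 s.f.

5.48 L/s

12.0 µg/L = 0.012 mg/L.
20.7 µg/L = 0.0207 mg/L.
Mass balance at complete mixing: C_std·(Q_w + Q_r) = Q_w·C_e + Q_r·C_b.
Rearranging, Q_w = Q_r·(C_std − C_b)/(C_e − C_std) = 0.68·(0.0207 − 0.012) / (1.1 − 0.0207) = 0.005481 m³/s.
= 5.481 L/s.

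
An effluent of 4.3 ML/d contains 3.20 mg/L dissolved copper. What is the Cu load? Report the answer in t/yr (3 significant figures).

5.03 t/yr

4.3 ML/d = 0.04977 m³/s.
Mass flux = Q·C = 0.04977 m³/s × 3.2 g/m³ = 0.1593 g/s.
= 0.1593 g/s × 31.56 = 5.026 t/yr.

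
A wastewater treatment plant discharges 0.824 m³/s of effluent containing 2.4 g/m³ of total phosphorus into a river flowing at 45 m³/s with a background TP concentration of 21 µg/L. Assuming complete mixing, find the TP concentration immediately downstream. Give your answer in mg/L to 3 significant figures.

0.0638 mg/L

21 µg/L = 0.021 mg/L.
Flow-weighted mixing gives C = (0.824·2.4 + 45·0.021) / (0.824 + 45) = 2.923/45.82 = 0.06378 mg/L.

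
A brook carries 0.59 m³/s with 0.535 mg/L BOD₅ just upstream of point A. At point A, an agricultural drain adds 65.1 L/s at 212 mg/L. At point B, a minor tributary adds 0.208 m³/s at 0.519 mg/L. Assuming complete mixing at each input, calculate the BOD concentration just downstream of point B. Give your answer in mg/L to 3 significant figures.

16.5 mg/L

65.1 L/s = 0.0651 m³/s.
After input A: C = (0.59·0.535 + 0.0651·212) / 0.6551 = 21.55 mg/L.
After input B: C = (0.6551·21.55 + 0.208·0.519) / 0.8631 = 16.48 mg/L.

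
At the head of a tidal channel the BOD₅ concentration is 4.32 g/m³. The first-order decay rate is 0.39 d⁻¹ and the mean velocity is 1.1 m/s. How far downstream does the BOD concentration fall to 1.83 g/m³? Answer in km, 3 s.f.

209 km

From C = C₀·e^(−kt), t = ln(C₀/C)/k = ln(4.32/1.83)/0.39 = 0.8589/0.39 = 2.202 d.
Distance = v·t = 1.1 m/s × 1.903e+05 s = 2.093e+05 m = 209.3 km.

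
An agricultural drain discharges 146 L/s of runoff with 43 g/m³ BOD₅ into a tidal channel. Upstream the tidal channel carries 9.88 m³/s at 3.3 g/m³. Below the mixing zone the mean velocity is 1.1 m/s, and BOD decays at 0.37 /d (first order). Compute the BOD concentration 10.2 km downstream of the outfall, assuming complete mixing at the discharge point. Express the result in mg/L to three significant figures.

3.73 mg/L

146 L/s = 0.146 m³/s.
After complete mixing, C₀ = (0.146·43 + 9.88·3.3) / 10.03 = 3.878 mg/L.
Travel time t = 1.02e+04 m / 1.1 m/s = 9273 s = 0.1073 d.
C = 3.878·exp(−0.37·0.1073) = 3.878·0.9611 = 3.727 mg/L.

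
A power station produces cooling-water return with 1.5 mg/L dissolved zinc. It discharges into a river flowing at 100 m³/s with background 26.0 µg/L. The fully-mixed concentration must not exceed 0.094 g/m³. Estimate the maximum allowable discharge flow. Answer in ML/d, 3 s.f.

418 ML/d

26.0 µg/L = 0.026 mg/L.
Mass balance at complete mixing: C_std·(Q_w + Q_r) = Q_w·C_e + Q_r·C_b.
Rearranging, Q_w = Q_r·(C_std − C_b)/(C_e − C_std) = 100·(0.094 − 0.026) / (1.5 − 0.094) = 4.836 m³/s.
= 417.9 ML/d.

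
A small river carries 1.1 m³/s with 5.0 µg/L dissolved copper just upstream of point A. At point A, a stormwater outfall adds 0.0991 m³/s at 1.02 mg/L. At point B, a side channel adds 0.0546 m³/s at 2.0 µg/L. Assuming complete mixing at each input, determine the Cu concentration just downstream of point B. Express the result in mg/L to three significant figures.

0.0851 mg/L

5.0 µg/L = 0.005 mg/L.
After input A: C = (1.1·0.005 + 0.0991·1.02) / 1.199 = 0.08888 mg/L.
2.0 µg/L = 0.002 mg/L.
After input B: C = (1.199·0.08888 + 0.0546·0.002) / 1.254 = 0.0851 mg/L.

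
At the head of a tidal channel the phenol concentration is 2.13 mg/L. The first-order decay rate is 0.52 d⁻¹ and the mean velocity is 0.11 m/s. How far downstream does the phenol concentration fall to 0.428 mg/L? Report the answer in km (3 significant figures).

From C = C₀·e^(−kt), t = ln(C₀/C)/k = ln(2.13/0.428)/0.52 = 1.605/0.52 = 3.086 d.
Distance = v·t = 0.11 m/s × 2.666e+05 s = 2.933e+04 m = 29.33 km.

29.3 km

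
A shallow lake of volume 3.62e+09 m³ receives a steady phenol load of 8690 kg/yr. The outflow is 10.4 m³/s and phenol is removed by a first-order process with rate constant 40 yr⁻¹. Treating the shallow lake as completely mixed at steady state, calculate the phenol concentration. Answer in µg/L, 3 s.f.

0.0599 µg/L

Outflow Q = 10.4 m³/s × 3.156e+07 s/yr = 3.282e+08 m³/yr.
Steady-state CSTR mass balance: W = Q·C + k·V·C, so C = W/(Q + kV).
Q + kV = 3.282e+08 + 40·3.62e+09 = 1.451e+11 m³/yr.
C = 8690/1.451e+11 = 5.988e-08 kg/m³ = 5.988e-05 mg/L = 0.05988 µg/L.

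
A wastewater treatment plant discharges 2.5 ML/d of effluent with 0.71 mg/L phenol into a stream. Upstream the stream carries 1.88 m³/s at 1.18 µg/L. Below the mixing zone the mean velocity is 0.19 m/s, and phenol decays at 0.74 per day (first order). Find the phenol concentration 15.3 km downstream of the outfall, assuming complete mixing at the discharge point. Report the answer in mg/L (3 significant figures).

2.5 ML/d = 0.02894 m³/s.
1.18 µg/L = 0.00118 mg/L.
After complete mixing, C₀ = (0.02894·0.71 + 1.88·0.00118) / 1.909 = 0.01192 mg/L.
Travel time t = 1.53e+04 m / 0.19 m/s = 8.053e+04 s = 0.932 d.
C = 0.01192·exp(−0.74·0.932) = 0.01192·0.5017 = 0.005983 mg/L.

0.00598 mg/L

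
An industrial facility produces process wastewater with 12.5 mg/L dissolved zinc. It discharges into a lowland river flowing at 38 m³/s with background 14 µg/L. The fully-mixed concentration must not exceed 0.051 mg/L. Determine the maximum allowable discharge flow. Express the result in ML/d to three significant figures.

9.76 ML/d

14 µg/L = 0.014 mg/L.
Mass balance at complete mixing: C_std·(Q_w + Q_r) = Q_w·C_e + Q_r·C_b.
Rearranging, Q_w = Q_r·(C_std − C_b)/(C_e − C_std) = 38·(0.051 − 0.014) / (12.5 − 0.051) = 0.1129 m³/s.
= 9.758 ML/d.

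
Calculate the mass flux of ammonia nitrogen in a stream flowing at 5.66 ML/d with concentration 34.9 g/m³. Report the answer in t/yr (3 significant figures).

72.1 t/yr

5.66 ML/d = 0.06551 m³/s.
Mass flux = Q·C = 0.06551 m³/s × 34.9 g/m³ = 2.286 g/s.
= 2.286 g/s × 31.56 = 72.15 t/yr.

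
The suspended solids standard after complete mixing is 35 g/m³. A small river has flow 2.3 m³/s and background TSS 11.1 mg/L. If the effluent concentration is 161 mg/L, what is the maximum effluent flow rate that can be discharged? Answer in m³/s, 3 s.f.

0.436 m³/s

Mass balance at complete mixing: C_std·(Q_w + Q_r) = Q_w·C_e + Q_r·C_b.
Rearranging, Q_w = Q_r·(C_std − C_b)/(C_e − C_std) = 2.3·(35 − 11.1) / (161 − 35) = 0.4363 m³/s.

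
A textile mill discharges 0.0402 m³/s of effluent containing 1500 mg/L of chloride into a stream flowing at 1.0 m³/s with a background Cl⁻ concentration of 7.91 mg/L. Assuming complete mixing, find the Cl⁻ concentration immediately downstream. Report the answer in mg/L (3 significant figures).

65.6 mg/L

Flow-weighted mixing gives C = (0.0402·1500 + 1·7.91) / (0.0402 + 1) = 68.21/1.04 = 65.57 mg/L.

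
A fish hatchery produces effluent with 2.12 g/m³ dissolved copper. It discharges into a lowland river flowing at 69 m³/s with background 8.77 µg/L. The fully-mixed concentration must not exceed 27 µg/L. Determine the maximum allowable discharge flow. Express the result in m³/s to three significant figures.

0.601 m³/s

8.77 µg/L = 0.00877 mg/L.
27 µg/L = 0.027 mg/L.
Mass balance at complete mixing: C_std·(Q_w + Q_r) = Q_w·C_e + Q_r·C_b.
Rearranging, Q_w = Q_r·(C_std − C_b)/(C_e − C_std) = 69·(0.027 − 0.00877) / (2.12 − 0.027) = 0.601 m³/s.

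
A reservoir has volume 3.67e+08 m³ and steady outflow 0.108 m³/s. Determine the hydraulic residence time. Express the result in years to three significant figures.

Q = 0.108 m³/s × 3.156e+07 s/yr = 3.408e+06 m³/yr.
Hydraulic residence time τ = V/Q = 3.67e+08/3.408e+06 = 107.7 yr.

108 yr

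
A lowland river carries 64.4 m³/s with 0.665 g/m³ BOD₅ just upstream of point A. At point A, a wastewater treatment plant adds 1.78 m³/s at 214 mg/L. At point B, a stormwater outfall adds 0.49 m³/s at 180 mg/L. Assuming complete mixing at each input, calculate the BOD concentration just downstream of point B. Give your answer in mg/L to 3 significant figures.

7.68 mg/L

After input A: C = (64.4·0.665 + 1.78·214) / 66.18 = 6.403 mg/L.
After input B: C = (66.18·6.403 + 0.49·180) / 66.67 = 7.679 mg/L.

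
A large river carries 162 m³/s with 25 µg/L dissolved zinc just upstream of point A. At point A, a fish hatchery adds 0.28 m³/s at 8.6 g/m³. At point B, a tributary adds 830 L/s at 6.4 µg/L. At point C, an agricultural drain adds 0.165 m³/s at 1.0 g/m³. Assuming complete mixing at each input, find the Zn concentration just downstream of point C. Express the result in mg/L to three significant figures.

25 µg/L = 0.025 mg/L.
After input A: C = (162·0.025 + 0.28·8.6) / 162.3 = 0.0398 mg/L.
830 L/s = 0.83 m³/s.
6.4 µg/L = 0.0064 mg/L.
After input B: C = (162.3·0.0398 + 0.83·0.0064) / 163.1 = 0.03963 mg/L.
After input C: C = (163.1·0.03963 + 0.165·1) / 163.3 = 0.0406 mg/L.

0.0406 mg/L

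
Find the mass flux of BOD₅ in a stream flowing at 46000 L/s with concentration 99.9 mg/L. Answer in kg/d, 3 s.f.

397000 kg/d

46000 L/s = 46 m³/s.
Mass flux = Q·C = 46 m³/s × 99.9 g/m³ = 4595 g/s.
= 4595 g/s × 86.4 = 3.97e+05 kg/d.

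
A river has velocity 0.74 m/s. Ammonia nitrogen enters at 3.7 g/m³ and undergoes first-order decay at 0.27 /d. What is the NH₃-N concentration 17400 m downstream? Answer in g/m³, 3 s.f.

Travel time t = 17400 m / 0.74 m/s = 1.74e+04/0.74 = 2.351e+04 s = 0.2721 d.
First-order decay: C = 3.7·exp(−0.27·0.2721) = 3.7·0.9292 = 3.438 g/m³.

3.44 g/m³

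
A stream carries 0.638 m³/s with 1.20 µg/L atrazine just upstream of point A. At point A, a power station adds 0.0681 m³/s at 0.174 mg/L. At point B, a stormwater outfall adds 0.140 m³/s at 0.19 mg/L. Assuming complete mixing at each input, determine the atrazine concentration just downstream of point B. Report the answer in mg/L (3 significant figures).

1.20 µg/L = 0.0012 mg/L.
After input A: C = (0.638·0.0012 + 0.0681·0.174) / 0.7061 = 0.01787 mg/L.
After input B: C = (0.7061·0.01787 + 0.14·0.19) / 0.8461 = 0.04635 mg/L.

0.0463 mg/L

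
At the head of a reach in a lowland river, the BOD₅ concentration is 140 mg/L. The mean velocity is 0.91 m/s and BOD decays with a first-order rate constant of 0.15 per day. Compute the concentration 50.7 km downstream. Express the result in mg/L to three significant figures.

127 mg/L

Travel time t = 50.7 km / 0.91 m/s = 5.07e+04/0.91 = 5.571e+04 s = 0.6448 d.
First-order decay: C = 140·exp(−0.15·0.6448) = 140·0.9078 = 127.1 mg/L.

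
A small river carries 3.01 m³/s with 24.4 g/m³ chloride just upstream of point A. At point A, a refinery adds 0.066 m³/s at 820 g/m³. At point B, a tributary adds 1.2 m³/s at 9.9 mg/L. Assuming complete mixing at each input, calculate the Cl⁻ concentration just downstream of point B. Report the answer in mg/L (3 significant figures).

32.6 mg/L

After input A: C = (3.01·24.4 + 0.066·820) / 3.076 = 41.47 mg/L.
After input B: C = (3.076·41.47 + 1.2·9.9) / 4.276 = 32.61 mg/L.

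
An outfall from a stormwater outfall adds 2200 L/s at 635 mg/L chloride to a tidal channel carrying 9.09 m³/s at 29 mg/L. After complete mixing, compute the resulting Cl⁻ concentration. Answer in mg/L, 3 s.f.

147 mg/L

2200 L/s = 2.2 m³/s.
Conservation of mass across the mixing zone: C = (2.2·635 + 9.09·29) / (2.2 + 9.09) = 1661/11.29 = 147.1 mg/L.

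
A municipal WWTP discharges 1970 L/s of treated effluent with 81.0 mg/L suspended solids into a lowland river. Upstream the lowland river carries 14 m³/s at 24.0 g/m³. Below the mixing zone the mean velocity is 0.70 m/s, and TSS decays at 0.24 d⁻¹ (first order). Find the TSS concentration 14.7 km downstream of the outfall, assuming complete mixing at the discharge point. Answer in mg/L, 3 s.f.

29.3 mg/L

1970 L/s = 1.97 m³/s.
After complete mixing, C₀ = (1.97·81 + 14·24) / 15.97 = 31.03 mg/L.
Travel time t = 1.47e+04 m / 0.70 m/s = 2.1e+04 s = 0.2431 d.
C = 31.03·exp(−0.24·0.2431) = 31.03·0.9433 = 29.27 mg/L.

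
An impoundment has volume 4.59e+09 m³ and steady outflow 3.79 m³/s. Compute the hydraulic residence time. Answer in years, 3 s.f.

Q = 3.79 m³/s × 3.156e+07 s/yr = 1.196e+08 m³/yr.
Hydraulic residence time τ = V/Q = 4.59e+09/1.196e+08 = 38.38 yr.

38.4 yr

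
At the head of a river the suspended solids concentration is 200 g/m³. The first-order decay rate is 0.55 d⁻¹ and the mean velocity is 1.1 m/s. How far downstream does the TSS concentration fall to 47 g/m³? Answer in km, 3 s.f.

250 km

From C = C₀·e^(−kt), t = ln(C₀/C)/k = ln(200/47)/0.55 = 1.448/0.55 = 2.633 d.
Distance = v·t = 1.1 m/s × 2.275e+05 s = 2.502e+05 m = 250.2 km.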